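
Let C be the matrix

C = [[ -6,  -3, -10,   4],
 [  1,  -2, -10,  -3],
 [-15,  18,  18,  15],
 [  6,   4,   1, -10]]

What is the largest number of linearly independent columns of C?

4

Row reduce to echelon form.
R2 ← R2 + (1/6)·R1: [0, -5/2, -35/3, -7/3]
R3 ← R3 − (5/2)·R1: [0, 51/2, 43, 5]
R4 ← R4 + R1: [0, 1, -9, -6]
R3 ← R3 + (51/5)·R2: [0, 0, -76, -94/5]
R4 ← R4 + (2/5)·R2: [0, 0, -41/3, -104/15]
R4 ← R4 − (41/228)·R3: [0, 0, 0, -135/38]
Echelon form has 4 nonzero rows, so rank(C) = 4.
The rank gives the maximum number of linearly independent columns: 4.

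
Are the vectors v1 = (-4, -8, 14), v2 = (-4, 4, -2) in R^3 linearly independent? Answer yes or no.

Form the matrix with these vectors as rows and row reduce.
R2 ← R2 − R1: [0, 12, -16]
2 nonzero rows, so the 2 vectors span a space of dimension 2.
Since 2 = 2, the vectors are linearly independent.

yes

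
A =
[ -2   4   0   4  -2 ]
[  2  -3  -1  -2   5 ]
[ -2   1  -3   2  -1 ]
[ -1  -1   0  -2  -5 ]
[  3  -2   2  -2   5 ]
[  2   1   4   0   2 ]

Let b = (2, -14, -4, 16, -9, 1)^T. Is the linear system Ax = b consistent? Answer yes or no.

yes

Row reduce the augmented matrix [A | b].
R2 ← R2 + R1: [0, 1, -1, 2, 3, -12]
R3 ← R3 − R1: [0, -3, -3, -2, 1, -6]
R4 ← R4 − (1/2)·R1: [0, -3, 0, -4, -4, 15]
R5 ← R5 + (3/2)·R1: [0, 4, 2, 4, 2, -6]
R6 ← R6 + R1: [0, 5, 4, 4, 0, 3]
R3 ← R3 + (3)·R2: [0, 0, -6, 4, 10, -42]
R4 ← R4 + (3)·R2: [0, 0, -3, 2, 5, -21]
R5 ← R5 − (4)·R2: [0, 0, 6, -4, -10, 42]
R6 ← R6 − (5)·R2: [0, 0, 9, -6, -15, 63]
R4 ← R4 − (1/2)·R3: [0, 0, 0, 0, 0, 0]
R5 ← R5 + R3: [0, 0, 0, 0, 0, 0]
R6 ← R6 + (3/2)·R3: [0, 0, 0, 0, 0, 0]
The echelon form has 3 nonzero rows, and every pivot lies in the first 5 columns, so rank(A) = rank([A|b]) = 3.
The system is consistent.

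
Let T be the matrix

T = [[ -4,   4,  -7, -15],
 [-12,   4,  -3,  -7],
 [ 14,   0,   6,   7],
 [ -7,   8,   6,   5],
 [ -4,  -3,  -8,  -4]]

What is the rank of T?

Row reduce to echelon form.
R2 ← R2 − (3)·R1: [0, -8, 18, 38]
R3 ← R3 + (7/2)·R1: [0, 14, -37/2, -91/2]
R4 ← R4 − (7/4)·R1: [0, 1, 73/4, 125/4]
R5 ← R5 − R1: [0, -7, -1, 11]
R3 ← R3 + (7/4)·R2: [0, 0, 13, 21]
R4 ← R4 + (1/8)·R2: [0, 0, 41/2, 36]
R5 ← R5 − (7/8)·R2: [0, 0, -67/4, -89/4]
R4 ← R4 − (41/26)·R3: [0, 0, 0, 75/26]
R5 ← R5 + (67/52)·R3: [0, 0, 0, 125/26]
R5 ← R5 − (5/3)·R4: [0, 0, 0, 0]
Echelon form has 4 nonzero rows, so rank(T) = 4.

4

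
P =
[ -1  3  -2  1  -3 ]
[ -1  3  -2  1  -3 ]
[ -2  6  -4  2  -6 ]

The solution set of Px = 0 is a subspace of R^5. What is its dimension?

4

Row reduce to echelon form.
R2 ← R2 − R1: [0, 0, 0, 0, 0]
R3 ← R3 − (2)·R1: [0, 0, 0, 0, 0]
1 nonzero row, so rank(P) = 1.
P has 5 columns; by rank–nullity, nullity = 5 − 1 = 4.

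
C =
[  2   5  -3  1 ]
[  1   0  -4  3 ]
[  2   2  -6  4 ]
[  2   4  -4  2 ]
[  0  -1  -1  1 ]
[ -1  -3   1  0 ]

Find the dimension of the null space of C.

2

Row reduce to echelon form.
R2 ← R2 − (1/2)·R1: [0, -5/2, -5/2, 5/2]
R3 ← R3 − R1: [0, -3, -3, 3]
R4 ← R4 − R1: [0, -1, -1, 1]
R6 ← R6 + (1/2)·R1: [0, -1/2, -1/2, 1/2]
R3 ← R3 − (6/5)·R2: [0, 0, 0, 0]
R4 ← R4 − (2/5)·R2: [0, 0, 0, 0]
R5 ← R5 − (2/5)·R2: [0, 0, 0, 0]
R6 ← R6 − (1/5)·R2: [0, 0, 0, 0]
2 nonzero rows, so rank(C) = 2.
C has 4 columns; by rank–nullity, nullity = 4 − 2 = 2.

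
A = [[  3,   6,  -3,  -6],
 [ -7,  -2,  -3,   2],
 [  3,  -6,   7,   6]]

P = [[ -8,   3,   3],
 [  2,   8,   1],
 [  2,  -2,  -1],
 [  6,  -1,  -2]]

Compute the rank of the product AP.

First compute AP:
[[-54,  69,  30],
 [ 58, -33, -24],
 [ 14, -59, -16]]
Now row reduce the product.
R2 ← R2 + (29/27)·R1: [0, 370/9, 74/9]
R3 ← R3 + (7/27)·R1: [0, -370/9, -74/9]
R3 ← R3 + R2: [0, 0, 0]
2 nonzero rows, so rank(AP) = 2.

2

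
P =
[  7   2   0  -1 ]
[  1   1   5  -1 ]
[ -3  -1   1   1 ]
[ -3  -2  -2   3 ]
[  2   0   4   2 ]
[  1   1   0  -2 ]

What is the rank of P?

3

Row reduce to echelon form.
R2 ← R2 − (1/7)·R1: [0, 5/7, 5, -6/7]
R3 ← R3 + (3/7)·R1: [0, -1/7, 1, 4/7]
R4 ← R4 + (3/7)·R1: [0, -8/7, -2, 18/7]
R5 ← R5 − (2/7)·R1: [0, -4/7, 4, 16/7]
R6 ← R6 − (1/7)·R1: [0, 5/7, 0, -13/7]
R3 ← R3 + (1/5)·R2: [0, 0, 2, 2/5]
R4 ← R4 + (8/5)·R2: [0, 0, 6, 6/5]
R5 ← R5 + (4/5)·R2: [0, 0, 8, 8/5]
R6 ← R6 − R2: [0, 0, -5, -1]
R4 ← R4 − (3)·R3: [0, 0, 0, 0]
R5 ← R5 − (4)·R3: [0, 0, 0, 0]
R6 ← R6 + (5/2)·R3: [0, 0, 0, 0]
Echelon form has 3 nonzero rows, so rank(P) = 3.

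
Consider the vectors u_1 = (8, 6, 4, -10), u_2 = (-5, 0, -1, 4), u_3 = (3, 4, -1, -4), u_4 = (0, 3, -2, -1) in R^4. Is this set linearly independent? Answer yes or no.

Form the matrix with these vectors as rows and row reduce.
R2 ← R2 + (5/8)·R1: [0, 15/4, 3/2, -9/4]
R3 ← R3 − (3/8)·R1: [0, 7/4, -5/2, -1/4]
R3 ← R3 − (7/15)·R2: [0, 0, -16/5, 4/5]
R4 ← R4 − (4/5)·R2: [0, 0, -16/5, 4/5]
R4 ← R4 − R3: [0, 0, 0, 0]
3 nonzero rows, so the 4 vectors span a space of dimension 3.
Since 3 < 4, the vectors are linearly dependent.

no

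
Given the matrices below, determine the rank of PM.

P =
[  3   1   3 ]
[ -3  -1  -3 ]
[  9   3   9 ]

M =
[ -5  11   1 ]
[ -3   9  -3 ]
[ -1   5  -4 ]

First compute PM:
[[-21,  57, -12],
 [ 21, -57,  12],
 [-63, 171, -36]]
Now row reduce the product.
R2 ← R2 + R1: [0, 0, 0]
R3 ← R3 − (3)·R1: [0, 0, 0]
1 nonzero row, so rank(PM) = 1.

1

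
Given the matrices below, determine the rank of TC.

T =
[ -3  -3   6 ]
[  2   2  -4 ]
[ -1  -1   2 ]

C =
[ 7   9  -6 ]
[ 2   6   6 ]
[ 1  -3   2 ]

1

First compute TC:
[[-21, -63,  12],
 [ 14,  42,  -8],
 [ -7, -21,   4]]
Now row reduce the product.
R2 ← R2 + (2/3)·R1: [0, 0, 0]
R3 ← R3 − (1/3)·R1: [0, 0, 0]
1 nonzero row, so rank(TC) = 1.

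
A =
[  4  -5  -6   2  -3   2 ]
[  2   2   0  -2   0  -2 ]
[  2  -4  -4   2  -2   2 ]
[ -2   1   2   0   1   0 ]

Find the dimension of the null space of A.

Row reduce to echelon form.
R2 ← R2 − (1/2)·R1: [0, 9/2, 3, -3, 3/2, -3]
R3 ← R3 − (1/2)·R1: [0, -3/2, -1, 1, -1/2, 1]
R4 ← R4 + (1/2)·R1: [0, -3/2, -1, 1, -1/2, 1]
R3 ← R3 + (1/3)·R2: [0, 0, 0, 0, 0, 0]
R4 ← R4 + (1/3)·R2: [0, 0, 0, 0, 0, 0]
2 nonzero rows, so rank(A) = 2.
A has 6 columns; by rank–nullity, nullity = 6 − 2 = 4.

4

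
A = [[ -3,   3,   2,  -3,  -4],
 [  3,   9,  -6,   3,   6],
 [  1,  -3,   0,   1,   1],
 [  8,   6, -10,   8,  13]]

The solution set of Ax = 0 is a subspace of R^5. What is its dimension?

3

Row reduce to echelon form.
R2 ← R2 + R1: [0, 12, -4, 0, 2]
R3 ← R3 + (1/3)·R1: [0, -2, 2/3, 0, -1/3]
R4 ← R4 + (8/3)·R1: [0, 14, -14/3, 0, 7/3]
R3 ← R3 + (1/6)·R2: [0, 0, 0, 0, 0]
R4 ← R4 − (7/6)·R2: [0, 0, 0, 0, 0]
2 nonzero rows, so rank(A) = 2.
A has 5 columns; by rank–nullity, nullity = 5 − 2 = 3.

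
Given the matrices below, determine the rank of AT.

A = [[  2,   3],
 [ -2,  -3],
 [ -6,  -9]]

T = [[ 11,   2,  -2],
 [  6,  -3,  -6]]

1

First compute AT:
[[ 40,  -5, -22],
 [-40,   5,  22],
 [-120,  15,  66]]
Now row reduce the product.
R2 ← R2 + R1: [0, 0, 0]
R3 ← R3 + (3)·R1: [0, 0, 0]
1 nonzero row, so rank(AT) = 1.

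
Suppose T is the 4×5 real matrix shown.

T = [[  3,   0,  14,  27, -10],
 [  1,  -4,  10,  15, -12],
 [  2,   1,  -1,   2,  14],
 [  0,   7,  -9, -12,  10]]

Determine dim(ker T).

1

Row reduce to echelon form.
R2 ← R2 − (1/3)·R1: [0, -4, 16/3, 6, -26/3]
R3 ← R3 − (2/3)·R1: [0, 1, -31/3, -16, 62/3]
R3 ← R3 + (1/4)·R2: [0, 0, -9, -29/2, 37/2]
R4 ← R4 + (7/4)·R2: [0, 0, 1/3, -3/2, -31/6]
R4 ← R4 + (1/27)·R3: [0, 0, 0, -55/27, -121/27]
4 nonzero rows, so rank(T) = 4.
T has 5 columns; by rank–nullity, nullity = 5 − 4 = 1.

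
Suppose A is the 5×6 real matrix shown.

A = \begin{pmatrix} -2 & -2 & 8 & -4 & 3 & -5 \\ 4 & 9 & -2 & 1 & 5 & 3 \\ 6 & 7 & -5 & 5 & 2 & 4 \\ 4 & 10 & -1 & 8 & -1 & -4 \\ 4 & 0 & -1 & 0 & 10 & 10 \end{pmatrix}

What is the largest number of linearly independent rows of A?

5

Row reduce to echelon form.
R2 ← R2 + (2)·R1: [0, 5, 14, -7, 11, -7]
R3 ← R3 + (3)·R1: [0, 1, 19, -7, 11, -11]
R4 ← R4 + (2)·R1: [0, 6, 15, 0, 5, -14]
R5 ← R5 + (2)·R1: [0, -4, 15, -8, 16, 0]
R3 ← R3 − (1/5)·R2: [0, 0, 81/5, -28/5, 44/5, -48/5]
R4 ← R4 − (6/5)·R2: [0, 0, -9/5, 42/5, -41/5, -28/5]
R5 ← R5 + (4/5)·R2: [0, 0, 131/5, -68/5, 124/5, -28/5]
R4 ← R4 + (1/9)·R3: [0, 0, 0, 70/9, -65/9, -20/3]
R5 ← R5 − (131/81)·R3: [0, 0, 0, -368/81, 856/81, 268/27]
R5 ← R5 + (184/315)·R4: [0, 0, 0, 0, 400/63, 380/63]
Echelon form has 5 nonzero rows, so rank(A) = 5.
The rank gives the maximum number of linearly independent rows: 5.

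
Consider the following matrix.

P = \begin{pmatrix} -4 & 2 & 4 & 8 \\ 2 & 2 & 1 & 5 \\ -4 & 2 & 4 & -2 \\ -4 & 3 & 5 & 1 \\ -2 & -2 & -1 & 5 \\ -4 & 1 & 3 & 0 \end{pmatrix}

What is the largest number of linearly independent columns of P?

3

Row reduce to echelon form.
R2 ← R2 + (1/2)·R1: [0, 3, 3, 9]
R3 ← R3 − R1: [0, 0, 0, -10]
R4 ← R4 − R1: [0, 1, 1, -7]
R5 ← R5 − (1/2)·R1: [0, -3, -3, 1]
R6 ← R6 − R1: [0, -1, -1, -8]
R4 ← R4 − (1/3)·R2: [0, 0, 0, -10]
R5 ← R5 + R2: [0, 0, 0, 10]
R6 ← R6 + (1/3)·R2: [0, 0, 0, -5]
R4 ← R4 − R3: [0, 0, 0, 0]
R5 ← R5 + R3: [0, 0, 0, 0]
R6 ← R6 − (1/2)·R3: [0, 0, 0, 0]
Echelon form has 3 nonzero rows, so rank(P) = 3.
The rank gives the maximum number of linearly independent columns: 3.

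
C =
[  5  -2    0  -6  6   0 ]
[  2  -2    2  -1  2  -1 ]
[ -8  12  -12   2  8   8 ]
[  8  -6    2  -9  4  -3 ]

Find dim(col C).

4

Row reduce to echelon form.
R2 ← R2 − (2/5)·R1: [0, -6/5, 2, 7/5, -2/5, -1]
R3 ← R3 + (8/5)·R1: [0, 44/5, -12, -38/5, 88/5, 8]
R4 ← R4 − (8/5)·R1: [0, -14/5, 2, 3/5, -28/5, -3]
R3 ← R3 + (22/3)·R2: [0, 0, 8/3, 8/3, 44/3, 2/3]
R4 ← R4 − (7/3)·R2: [0, 0, -8/3, -8/3, -14/3, -2/3]
R4 ← R4 + R3: [0, 0, 0, 0, 10, 0]
Echelon form has 4 nonzero rows, so rank(C) = 4.
The column space has dimension equal to the rank: 4.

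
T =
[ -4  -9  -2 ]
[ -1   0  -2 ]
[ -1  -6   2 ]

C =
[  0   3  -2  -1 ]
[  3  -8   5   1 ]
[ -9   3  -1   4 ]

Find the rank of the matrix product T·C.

2

First compute TC:
[[ -9,  54, -35, -13],
 [ 18,  -9,   4,  -7],
 [-36,  51, -30,   3]]
Now row reduce the product.
R2 ← R2 + (2)·R1: [0, 99, -66, -33]
R3 ← R3 − (4)·R1: [0, -165, 110, 55]
R3 ← R3 + (5/3)·R2: [0, 0, 0, 0]
2 nonzero rows, so rank(TC) = 2.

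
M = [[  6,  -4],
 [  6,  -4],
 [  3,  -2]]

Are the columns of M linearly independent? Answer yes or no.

Row reduce M to echelon form.
R2 ← R2 − R1: [0, 0]
R3 ← R3 − (1/2)·R1: [0, 0]
1 pivot among 2 columns.
Only 1 < 2 pivot columns, so the columns are linearly dependent.

no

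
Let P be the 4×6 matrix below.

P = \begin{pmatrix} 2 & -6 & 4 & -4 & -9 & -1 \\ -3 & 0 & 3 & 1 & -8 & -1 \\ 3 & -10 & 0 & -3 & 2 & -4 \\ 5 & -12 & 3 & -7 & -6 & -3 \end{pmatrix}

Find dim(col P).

4

Row reduce to echelon form.
R2 ← R2 + (3/2)·R1: [0, -9, 9, -5, -43/2, -5/2]
R3 ← R3 − (3/2)·R1: [0, -1, -6, 3, 31/2, -5/2]
R4 ← R4 − (5/2)·R1: [0, 3, -7, 3, 33/2, -1/2]
R3 ← R3 − (1/9)·R2: [0, 0, -7, 32/9, 161/9, -20/9]
R4 ← R4 + (1/3)·R2: [0, 0, -4, 4/3, 28/3, -4/3]
R4 ← R4 − (4/7)·R3: [0, 0, 0, -44/63, -8/9, -4/63]
Echelon form has 4 nonzero rows, so rank(P) = 4.
The column space has dimension equal to the rank: 4.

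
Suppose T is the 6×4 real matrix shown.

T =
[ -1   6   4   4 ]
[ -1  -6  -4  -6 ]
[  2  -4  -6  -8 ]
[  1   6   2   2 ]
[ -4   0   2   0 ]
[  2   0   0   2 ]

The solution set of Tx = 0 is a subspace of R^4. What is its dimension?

Row reduce to echelon form.
R2 ← R2 − R1: [0, -12, -8, -10]
R3 ← R3 + (2)·R1: [0, 8, 2, 0]
R4 ← R4 + R1: [0, 12, 6, 6]
R5 ← R5 − (4)·R1: [0, -24, -14, -16]
R6 ← R6 + (2)·R1: [0, 12, 8, 10]
R3 ← R3 + (2/3)·R2: [0, 0, -10/3, -20/3]
R4 ← R4 + R2: [0, 0, -2, -4]
R5 ← R5 − (2)·R2: [0, 0, 2, 4]
R6 ← R6 + R2: [0, 0, 0, 0]
R4 ← R4 − (3/5)·R3: [0, 0, 0, 0]
R5 ← R5 + (3/5)·R3: [0, 0, 0, 0]
3 nonzero rows, so rank(T) = 3.
T has 4 columns; by rank–nullity, nullity = 4 − 3 = 1.

1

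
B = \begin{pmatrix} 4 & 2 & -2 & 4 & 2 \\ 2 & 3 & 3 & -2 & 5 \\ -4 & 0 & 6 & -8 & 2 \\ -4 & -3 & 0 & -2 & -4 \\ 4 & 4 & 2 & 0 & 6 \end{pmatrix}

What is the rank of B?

2

Row reduce to echelon form.
R2 ← R2 − (1/2)·R1: [0, 2, 4, -4, 4]
R3 ← R3 + R1: [0, 2, 4, -4, 4]
R4 ← R4 + R1: [0, -1, -2, 2, -2]
R5 ← R5 − R1: [0, 2, 4, -4, 4]
R3 ← R3 − R2: [0, 0, 0, 0, 0]
R4 ← R4 + (1/2)·R2: [0, 0, 0, 0, 0]
R5 ← R5 − R2: [0, 0, 0, 0, 0]
Echelon form has 2 nonzero rows, so rank(B) = 2.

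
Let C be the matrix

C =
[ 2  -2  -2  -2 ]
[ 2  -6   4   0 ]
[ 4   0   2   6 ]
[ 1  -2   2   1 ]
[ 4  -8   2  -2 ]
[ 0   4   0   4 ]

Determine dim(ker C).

1

Row reduce to echelon form.
R2 ← R2 − R1: [0, -4, 6, 2]
R3 ← R3 − (2)·R1: [0, 4, 6, 10]
R4 ← R4 − (1/2)·R1: [0, -1, 3, 2]
R5 ← R5 − (2)·R1: [0, -4, 6, 2]
R3 ← R3 + R2: [0, 0, 12, 12]
R4 ← R4 − (1/4)·R2: [0, 0, 3/2, 3/2]
R5 ← R5 − R2: [0, 0, 0, 0]
R6 ← R6 + R2: [0, 0, 6, 6]
R4 ← R4 − (1/8)·R3: [0, 0, 0, 0]
R6 ← R6 − (1/2)·R3: [0, 0, 0, 0]
3 nonzero rows, so rank(C) = 3.
C has 4 columns; by rank–nullity, nullity = 4 − 3 = 1.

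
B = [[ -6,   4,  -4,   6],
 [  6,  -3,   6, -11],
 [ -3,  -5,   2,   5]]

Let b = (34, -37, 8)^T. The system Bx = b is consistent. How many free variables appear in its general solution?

1

Row reduce the augmented matrix [B | b].
R2 ← R2 + R1: [0, 1, 2, -5, -3]
R3 ← R3 − (1/2)·R1: [0, -7, 4, 2, -9]
R3 ← R3 + (7)·R2: [0, 0, 18, -33, -30]
The echelon form has 3 nonzero rows, and every pivot lies in the first 4 columns, so rank(B) = rank([B|b]) = 3.
The system is consistent.
Free variables = (unknowns) − (rank) = 4 − 3 = 1.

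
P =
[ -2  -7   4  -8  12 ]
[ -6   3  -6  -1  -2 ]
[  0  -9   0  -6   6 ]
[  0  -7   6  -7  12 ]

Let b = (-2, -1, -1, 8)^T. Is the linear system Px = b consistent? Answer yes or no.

Row reduce the augmented matrix [P | b].
R2 ← R2 − (3)·R1: [0, 24, -18, 23, -38, 5]
R3 ← R3 + (3/8)·R2: [0, 0, -27/4, 21/8, -33/4, 7/8]
R4 ← R4 + (7/24)·R2: [0, 0, 3/4, -7/24, 11/12, 227/24]
R4 ← R4 + (1/9)·R3: [0, 0, 0, 0, 0, 86/9]
The echelon form has 4 nonzero rows; the last pivot sits in the augmented column, so rank(P) = 3 but rank([P|b]) = 4.
Since the ranks differ, the system is inconsistent.

no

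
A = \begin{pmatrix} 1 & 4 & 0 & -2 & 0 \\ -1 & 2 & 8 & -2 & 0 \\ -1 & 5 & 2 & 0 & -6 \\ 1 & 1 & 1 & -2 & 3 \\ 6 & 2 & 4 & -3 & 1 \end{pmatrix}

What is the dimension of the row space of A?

Row reduce to echelon form.
R2 ← R2 + R1: [0, 6, 8, -4, 0]
R3 ← R3 + R1: [0, 9, 2, -2, -6]
R4 ← R4 − R1: [0, -3, 1, 0, 3]
R5 ← R5 − (6)·R1: [0, -22, 4, 9, 1]
R3 ← R3 − (3/2)·R2: [0, 0, -10, 4, -6]
R4 ← R4 + (1/2)·R2: [0, 0, 5, -2, 3]
R5 ← R5 + (11/3)·R2: [0, 0, 100/3, -17/3, 1]
R4 ← R4 + (1/2)·R3: [0, 0, 0, 0, 0]
R5 ← R5 + (10/3)·R3: [0, 0, 0, 23/3, -19]
Swap R4 ↔ R5
Echelon form has 4 nonzero rows, so rank(A) = 4.
The row space has dimension equal to the rank: 4.

4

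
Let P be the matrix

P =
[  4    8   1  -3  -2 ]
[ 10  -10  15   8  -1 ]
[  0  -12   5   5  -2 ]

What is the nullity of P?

Row reduce to echelon form.
R2 ← R2 − (5/2)·R1: [0, -30, 25/2, 31/2, 4]
R3 ← R3 − (2/5)·R2: [0, 0, 0, -6/5, -18/5]
3 nonzero rows, so rank(P) = 3.
P has 5 columns; by rank–nullity, nullity = 5 − 3 = 2.

2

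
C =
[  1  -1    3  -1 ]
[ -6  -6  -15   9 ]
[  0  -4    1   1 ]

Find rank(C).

2

Row reduce to echelon form.
R2 ← R2 + (6)·R1: [0, -12, 3, 3]
R3 ← R3 − (1/3)·R2: [0, 0, 0, 0]
Echelon form has 2 nonzero rows, so rank(C) = 2.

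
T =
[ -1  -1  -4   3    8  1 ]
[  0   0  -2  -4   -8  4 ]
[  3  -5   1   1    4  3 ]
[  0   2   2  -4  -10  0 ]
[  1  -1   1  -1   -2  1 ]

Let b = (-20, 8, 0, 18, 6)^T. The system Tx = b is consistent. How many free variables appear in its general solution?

3

Row reduce the augmented matrix [T | b].
R3 ← R3 + (3)·R1: [0, -8, -11, 10, 28, 6, -60]
R5 ← R5 + R1: [0, -2, -3, 2, 6, 2, -14]
Swap R2 ↔ R3
R4 ← R4 + (1/4)·R2: [0, 0, -3/4, -3/2, -3, 3/2, 3]
R5 ← R5 − (1/4)·R2: [0, 0, -1/4, -1/2, -1, 1/2, 1]
R4 ← R4 − (3/8)·R3: [0, 0, 0, 0, 0, 0, 0]
R5 ← R5 − (1/8)·R3: [0, 0, 0, 0, 0, 0, 0]
The echelon form has 3 nonzero rows, and every pivot lies in the first 6 columns, so rank(T) = rank([T|b]) = 3.
The system is consistent.
Free variables = (unknowns) − (rank) = 6 − 3 = 3.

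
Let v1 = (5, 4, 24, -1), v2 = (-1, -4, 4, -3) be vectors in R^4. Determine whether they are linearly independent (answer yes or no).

yes

Form the matrix with these vectors as rows and row reduce.
R2 ← R2 + (1/5)·R1: [0, -16/5, 44/5, -16/5]
2 nonzero rows, so the 2 vectors span a space of dimension 2.
Since 2 = 2, the vectors are linearly independent.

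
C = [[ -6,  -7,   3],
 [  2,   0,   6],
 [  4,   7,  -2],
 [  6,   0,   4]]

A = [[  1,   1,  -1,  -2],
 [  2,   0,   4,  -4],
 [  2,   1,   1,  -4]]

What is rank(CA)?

2

First compute CA:
[[-14,  -3, -19,  28],
 [ 14,   8,   4, -28],
 [ 14,   2,  22, -28],
 [ 14,  10,  -2, -28]]
Now row reduce the product.
R2 ← R2 + R1: [0, 5, -15, 0]
R3 ← R3 + R1: [0, -1, 3, 0]
R4 ← R4 + R1: [0, 7, -21, 0]
R3 ← R3 + (1/5)·R2: [0, 0, 0, 0]
R4 ← R4 − (7/5)·R2: [0, 0, 0, 0]
2 nonzero rows, so rank(CA) = 2.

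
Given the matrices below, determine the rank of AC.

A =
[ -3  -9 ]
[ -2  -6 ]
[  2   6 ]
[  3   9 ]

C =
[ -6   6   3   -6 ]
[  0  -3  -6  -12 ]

First compute AC:
[[ 18,   9,  45, 126],
 [ 12,   6,  30,  84],
 [-12,  -6, -30, -84],
 [-18,  -9, -45, -126]]
Now row reduce the product.
R2 ← R2 − (2/3)·R1: [0, 0, 0, 0]
R3 ← R3 + (2/3)·R1: [0, 0, 0, 0]
R4 ← R4 + R1: [0, 0, 0, 0]
1 nonzero row, so rank(AC) = 1.

1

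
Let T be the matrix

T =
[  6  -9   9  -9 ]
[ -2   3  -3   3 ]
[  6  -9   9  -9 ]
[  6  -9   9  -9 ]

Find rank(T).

Row reduce to echelon form.
R2 ← R2 + (1/3)·R1: [0, 0, 0, 0]
R3 ← R3 − R1: [0, 0, 0, 0]
R4 ← R4 − R1: [0, 0, 0, 0]
Echelon form has 1 nonzero row, so rank(T) = 1.

1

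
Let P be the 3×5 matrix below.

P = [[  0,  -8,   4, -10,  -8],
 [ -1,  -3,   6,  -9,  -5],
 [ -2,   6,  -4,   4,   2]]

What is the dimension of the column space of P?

Row reduce to echelon form.
Swap R1 ↔ R2
R3 ← R3 − (2)·R1: [0, 12, -16, 22, 12]
R3 ← R3 + (3/2)·R2: [0, 0, -10, 7, 0]
Echelon form has 3 nonzero rows, so rank(P) = 3.
The column space has dimension equal to the rank: 3.

3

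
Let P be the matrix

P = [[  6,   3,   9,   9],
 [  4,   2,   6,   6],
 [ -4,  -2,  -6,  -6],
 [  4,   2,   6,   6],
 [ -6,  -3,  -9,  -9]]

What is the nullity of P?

Row reduce to echelon form.
R2 ← R2 − (2/3)·R1: [0, 0, 0, 0]
R3 ← R3 + (2/3)·R1: [0, 0, 0, 0]
R4 ← R4 − (2/3)·R1: [0, 0, 0, 0]
R5 ← R5 + R1: [0, 0, 0, 0]
1 nonzero row, so rank(P) = 1.
P has 4 columns; by rank–nullity, nullity = 4 − 1 = 3.

3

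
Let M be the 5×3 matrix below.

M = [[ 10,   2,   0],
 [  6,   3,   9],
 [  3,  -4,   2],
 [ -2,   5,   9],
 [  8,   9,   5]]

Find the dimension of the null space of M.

0

Row reduce to echelon form.
R2 ← R2 − (3/5)·R1: [0, 9/5, 9]
R3 ← R3 − (3/10)·R1: [0, -23/5, 2]
R4 ← R4 + (1/5)·R1: [0, 27/5, 9]
R5 ← R5 − (4/5)·R1: [0, 37/5, 5]
R3 ← R3 + (23/9)·R2: [0, 0, 25]
R4 ← R4 − (3)·R2: [0, 0, -18]
R5 ← R5 − (37/9)·R2: [0, 0, -32]
R4 ← R4 + (18/25)·R3: [0, 0, 0]
R5 ← R5 + (32/25)·R3: [0, 0, 0]
3 nonzero rows, so rank(M) = 3.
M has 3 columns; by rank–nullity, nullity = 3 − 3 = 0.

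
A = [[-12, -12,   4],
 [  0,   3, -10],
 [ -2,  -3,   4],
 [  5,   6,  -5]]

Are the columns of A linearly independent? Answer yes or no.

no

Row reduce A to echelon form.
R3 ← R3 − (1/6)·R1: [0, -1, 10/3]
R4 ← R4 + (5/12)·R1: [0, 1, -10/3]
R3 ← R3 + (1/3)·R2: [0, 0, 0]
R4 ← R4 − (1/3)·R2: [0, 0, 0]
2 pivots among 3 columns.
Only 2 < 3 pivot columns, so the columns are linearly dependent.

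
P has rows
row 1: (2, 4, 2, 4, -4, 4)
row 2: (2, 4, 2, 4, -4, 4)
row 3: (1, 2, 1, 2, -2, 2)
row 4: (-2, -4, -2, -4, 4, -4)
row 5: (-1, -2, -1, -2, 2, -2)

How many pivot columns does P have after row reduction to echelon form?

1

Row reduce to echelon form.
R2 ← R2 − R1: [0, 0, 0, 0, 0, 0]
R3 ← R3 − (1/2)·R1: [0, 0, 0, 0, 0, 0]
R4 ← R4 + R1: [0, 0, 0, 0, 0, 0]
R5 ← R5 + (1/2)·R1: [0, 0, 0, 0, 0, 0]
Echelon form has 1 nonzero row, so rank(P) = 1.
Each nonzero row contributes one pivot column: 1 pivot columns.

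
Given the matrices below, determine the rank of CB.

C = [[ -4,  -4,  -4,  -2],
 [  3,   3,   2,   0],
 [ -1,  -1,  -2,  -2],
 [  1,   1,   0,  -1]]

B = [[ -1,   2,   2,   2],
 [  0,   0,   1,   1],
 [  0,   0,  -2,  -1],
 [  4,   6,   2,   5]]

2

First compute CB:
[[ -4, -20,  -8, -18],
 [ -3,   6,   5,   7],
 [ -7, -14,  -3, -11],
 [ -5,  -4,   1,  -2]]
Now row reduce the product.
R2 ← R2 − (3/4)·R1: [0, 21, 11, 41/2]
R3 ← R3 − (7/4)·R1: [0, 21, 11, 41/2]
R4 ← R4 − (5/4)·R1: [0, 21, 11, 41/2]
R3 ← R3 − R2: [0, 0, 0, 0]
R4 ← R4 − R2: [0, 0, 0, 0]
2 nonzero rows, so rank(CB) = 2.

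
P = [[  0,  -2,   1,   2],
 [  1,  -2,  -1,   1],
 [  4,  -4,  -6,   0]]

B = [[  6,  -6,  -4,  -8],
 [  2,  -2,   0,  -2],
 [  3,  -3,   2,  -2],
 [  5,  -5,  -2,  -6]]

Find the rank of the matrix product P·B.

2

First compute PB:
[[  9,  -9,  -2, -10],
 [  4,  -4,  -8,  -8],
 [ -2,   2, -28, -12]]
Now row reduce the product.
R2 ← R2 − (4/9)·R1: [0, 0, -64/9, -32/9]
R3 ← R3 + (2/9)·R1: [0, 0, -256/9, -128/9]
R3 ← R3 − (4)·R2: [0, 0, 0, 0]
2 nonzero rows, so rank(PB) = 2.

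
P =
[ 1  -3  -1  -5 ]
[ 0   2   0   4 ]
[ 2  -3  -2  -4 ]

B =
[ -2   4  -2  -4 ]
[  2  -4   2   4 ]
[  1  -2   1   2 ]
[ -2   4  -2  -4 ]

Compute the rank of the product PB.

1

First compute PB:
[[  1,  -2,   1,   2],
 [ -4,   8,  -4,  -8],
 [ -4,   8,  -4,  -8]]
Now row reduce the product.
R2 ← R2 + (4)·R1: [0, 0, 0, 0]
R3 ← R3 + (4)·R1: [0, 0, 0, 0]
1 nonzero row, so rank(PB) = 1.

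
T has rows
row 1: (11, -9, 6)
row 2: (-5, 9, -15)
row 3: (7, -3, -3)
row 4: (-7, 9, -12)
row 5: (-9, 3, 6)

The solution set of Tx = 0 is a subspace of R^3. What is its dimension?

1

Row reduce to echelon form.
R2 ← R2 + (5/11)·R1: [0, 54/11, -135/11]
R3 ← R3 − (7/11)·R1: [0, 30/11, -75/11]
R4 ← R4 + (7/11)·R1: [0, 36/11, -90/11]
R5 ← R5 + (9/11)·R1: [0, -48/11, 120/11]
R3 ← R3 − (5/9)·R2: [0, 0, 0]
R4 ← R4 − (2/3)·R2: [0, 0, 0]
R5 ← R5 + (8/9)·R2: [0, 0, 0]
2 nonzero rows, so rank(T) = 2.
T has 3 columns; by rank–nullity, nullity = 3 − 2 = 1.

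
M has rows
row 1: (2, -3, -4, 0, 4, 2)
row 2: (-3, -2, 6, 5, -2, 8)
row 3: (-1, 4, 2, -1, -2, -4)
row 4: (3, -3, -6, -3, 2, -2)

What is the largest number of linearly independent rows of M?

3

Row reduce to echelon form.
R2 ← R2 + (3/2)·R1: [0, -13/2, 0, 5, 4, 11]
R3 ← R3 + (1/2)·R1: [0, 5/2, 0, -1, 0, -3]
R4 ← R4 − (3/2)·R1: [0, 3/2, 0, -3, -4, -5]
R3 ← R3 + (5/13)·R2: [0, 0, 0, 12/13, 20/13, 16/13]
R4 ← R4 + (3/13)·R2: [0, 0, 0, -24/13, -40/13, -32/13]
R4 ← R4 + (2)·R3: [0, 0, 0, 0, 0, 0]
Echelon form has 3 nonzero rows, so rank(M) = 3.
The rank gives the maximum number of linearly independent rows: 3.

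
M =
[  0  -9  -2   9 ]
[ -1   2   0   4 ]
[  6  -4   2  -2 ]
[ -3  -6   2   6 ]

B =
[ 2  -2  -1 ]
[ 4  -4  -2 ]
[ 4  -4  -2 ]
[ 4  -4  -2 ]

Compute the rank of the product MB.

First compute MB:
[[ -8,   8,   4],
 [ 22, -22, -11],
 [ -4,   4,   2],
 [  2,  -2,  -1]]
Now row reduce the product.
R2 ← R2 + (11/4)·R1: [0, 0, 0]
R3 ← R3 − (1/2)·R1: [0, 0, 0]
R4 ← R4 + (1/4)·R1: [0, 0, 0]
1 nonzero row, so rank(MB) = 1.

1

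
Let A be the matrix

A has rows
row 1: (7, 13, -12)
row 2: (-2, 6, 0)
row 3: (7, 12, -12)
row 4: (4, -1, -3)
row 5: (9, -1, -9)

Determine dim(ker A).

Row reduce to echelon form.
R2 ← R2 + (2/7)·R1: [0, 68/7, -24/7]
R3 ← R3 − R1: [0, -1, 0]
R4 ← R4 − (4/7)·R1: [0, -59/7, 27/7]
R5 ← R5 − (9/7)·R1: [0, -124/7, 45/7]
R3 ← R3 + (7/68)·R2: [0, 0, -6/17]
R4 ← R4 + (59/68)·R2: [0, 0, 15/17]
R5 ← R5 + (31/17)·R2: [0, 0, 3/17]
R4 ← R4 + (5/2)·R3: [0, 0, 0]
R5 ← R5 + (1/2)·R3: [0, 0, 0]
3 nonzero rows, so rank(A) = 3.
A has 3 columns; by rank–nullity, nullity = 3 − 3 = 0.

0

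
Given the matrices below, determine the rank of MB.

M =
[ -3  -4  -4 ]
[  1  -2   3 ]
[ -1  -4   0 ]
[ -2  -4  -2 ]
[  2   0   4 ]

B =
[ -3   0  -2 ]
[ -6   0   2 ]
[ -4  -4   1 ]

First compute MB:
[[ 49,  16,  -6],
 [ -3, -12,  -3],
 [ 27,   0,  -6],
 [ 38,   8,  -6],
 [-22, -16,   0]]
Now row reduce the product.
R2 ← R2 + (3/49)·R1: [0, -540/49, -165/49]
R3 ← R3 − (27/49)·R1: [0, -432/49, -132/49]
R4 ← R4 − (38/49)·R1: [0, -216/49, -66/49]
R5 ← R5 + (22/49)·R1: [0, -432/49, -132/49]
R3 ← R3 − (4/5)·R2: [0, 0, 0]
R4 ← R4 − (2/5)·R2: [0, 0, 0]
R5 ← R5 − (4/5)·R2: [0, 0, 0]
2 nonzero rows, so rank(MB) = 2.

2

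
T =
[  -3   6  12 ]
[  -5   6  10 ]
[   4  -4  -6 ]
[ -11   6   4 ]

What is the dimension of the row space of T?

2

Row reduce to echelon form.
R2 ← R2 − (5/3)·R1: [0, -4, -10]
R3 ← R3 + (4/3)·R1: [0, 4, 10]
R4 ← R4 − (11/3)·R1: [0, -16, -40]
R3 ← R3 + R2: [0, 0, 0]
R4 ← R4 − (4)·R2: [0, 0, 0]
Echelon form has 2 nonzero rows, so rank(T) = 2.
The row space has dimension equal to the rank: 2.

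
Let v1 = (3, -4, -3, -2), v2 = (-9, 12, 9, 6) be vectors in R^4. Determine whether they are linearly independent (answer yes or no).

no

Form the matrix with these vectors as rows and row reduce.
R2 ← R2 + (3)·R1: [0, 0, 0, 0]
1 nonzero row, so the 2 vectors span a space of dimension 1.
Since 1 < 2, the vectors are linearly dependent.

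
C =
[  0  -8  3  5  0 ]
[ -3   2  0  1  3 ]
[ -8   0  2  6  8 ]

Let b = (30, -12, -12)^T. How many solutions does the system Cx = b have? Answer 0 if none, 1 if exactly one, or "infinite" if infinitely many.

infinite

Row reduce the augmented matrix [C | b].
Swap R1 ↔ R2
R3 ← R3 − (8/3)·R1: [0, -16/3, 2, 10/3, 0, 20]
R3 ← R3 − (2/3)·R2: [0, 0, 0, 0, 0, 0]
The echelon form has 2 nonzero rows, and every pivot lies in the first 5 columns, so rank(C) = rank([C|b]) = 2.
The system is consistent.
rank = 2 < 5 unknowns, so there are infinitely many solutions.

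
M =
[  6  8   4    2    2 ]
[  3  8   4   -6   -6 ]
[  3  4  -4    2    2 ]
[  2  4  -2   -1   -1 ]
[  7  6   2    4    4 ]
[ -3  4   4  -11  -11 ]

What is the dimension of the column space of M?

4

Row reduce to echelon form.
R2 ← R2 − (1/2)·R1: [0, 4, 2, -7, -7]
R3 ← R3 − (1/2)·R1: [0, 0, -6, 1, 1]
R4 ← R4 − (1/3)·R1: [0, 4/3, -10/3, -5/3, -5/3]
R5 ← R5 − (7/6)·R1: [0, -10/3, -8/3, 5/3, 5/3]
R6 ← R6 + (1/2)·R1: [0, 8, 6, -10, -10]
R4 ← R4 − (1/3)·R2: [0, 0, -4, 2/3, 2/3]
R5 ← R5 + (5/6)·R2: [0, 0, -1, -25/6, -25/6]
R6 ← R6 − (2)·R2: [0, 0, 2, 4, 4]
R4 ← R4 − (2/3)·R3: [0, 0, 0, 0, 0]
R5 ← R5 − (1/6)·R3: [0, 0, 0, -13/3, -13/3]
R6 ← R6 + (1/3)·R3: [0, 0, 0, 13/3, 13/3]
Swap R4 ↔ R5
R6 ← R6 + R4: [0, 0, 0, 0, 0]
Echelon form has 4 nonzero rows, so rank(M) = 4.
The column space has dimension equal to the rank: 4.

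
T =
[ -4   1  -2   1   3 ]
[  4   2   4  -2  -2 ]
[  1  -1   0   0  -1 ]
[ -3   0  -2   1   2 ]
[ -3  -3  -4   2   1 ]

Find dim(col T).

Row reduce to echelon form.
R2 ← R2 + R1: [0, 3, 2, -1, 1]
R3 ← R3 + (1/4)·R1: [0, -3/4, -1/2, 1/4, -1/4]
R4 ← R4 − (3/4)·R1: [0, -3/4, -1/2, 1/4, -1/4]
R5 ← R5 − (3/4)·R1: [0, -15/4, -5/2, 5/4, -5/4]
R3 ← R3 + (1/4)·R2: [0, 0, 0, 0, 0]
R4 ← R4 + (1/4)·R2: [0, 0, 0, 0, 0]
R5 ← R5 + (5/4)·R2: [0, 0, 0, 0, 0]
Echelon form has 2 nonzero rows, so rank(T) = 2.
The column space has dimension equal to the rank: 2.

2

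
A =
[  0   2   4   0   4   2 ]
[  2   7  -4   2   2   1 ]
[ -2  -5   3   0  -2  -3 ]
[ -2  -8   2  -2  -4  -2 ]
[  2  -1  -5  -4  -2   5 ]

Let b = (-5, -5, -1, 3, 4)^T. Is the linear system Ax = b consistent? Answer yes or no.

no

Row reduce the augmented matrix [A | b].
Swap R1 ↔ R2
R3 ← R3 + R1: [0, 2, -1, 2, 0, -2, -6]
R4 ← R4 + R1: [0, -1, -2, 0, -2, -1, -2]
R5 ← R5 − R1: [0, -8, -1, -6, -4, 4, 9]
R3 ← R3 − R2: [0, 0, -5, 2, -4, -4, -1]
R4 ← R4 + (1/2)·R2: [0, 0, 0, 0, 0, 0, -9/2]
R5 ← R5 + (4)·R2: [0, 0, 15, -6, 12, 12, -11]
R5 ← R5 + (3)·R3: [0, 0, 0, 0, 0, 0, -14]
R5 ← R5 − (28/9)·R4: [0, 0, 0, 0, 0, 0, 0]
The echelon form has 4 nonzero rows; the last pivot sits in the augmented column, so rank(A) = 3 but rank([A|b]) = 4.
Since the ranks differ, the system is inconsistent.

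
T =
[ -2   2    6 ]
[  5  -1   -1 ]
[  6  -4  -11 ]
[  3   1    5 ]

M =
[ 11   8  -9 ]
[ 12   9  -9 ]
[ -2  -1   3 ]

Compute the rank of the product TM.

First compute TM:
[[-10,  -4,  18],
 [ 45,  32, -39],
 [ 40,  23, -51],
 [ 35,  28, -21]]
Now row reduce the product.
R2 ← R2 + (9/2)·R1: [0, 14, 42]
R3 ← R3 + (4)·R1: [0, 7, 21]
R4 ← R4 + (7/2)·R1: [0, 14, 42]
R3 ← R3 − (1/2)·R2: [0, 0, 0]
R4 ← R4 − R2: [0, 0, 0]
2 nonzero rows, so rank(TM) = 2.

2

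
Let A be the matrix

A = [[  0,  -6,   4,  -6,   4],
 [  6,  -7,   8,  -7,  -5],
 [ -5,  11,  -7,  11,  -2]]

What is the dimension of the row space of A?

3

Row reduce to echelon form.
Swap R1 ↔ R2
R3 ← R3 + (5/6)·R1: [0, 31/6, -1/3, 31/6, -37/6]
R3 ← R3 + (31/36)·R2: [0, 0, 28/9, 0, -49/18]
Echelon form has 3 nonzero rows, so rank(A) = 3.
The row space has dimension equal to the rank: 3.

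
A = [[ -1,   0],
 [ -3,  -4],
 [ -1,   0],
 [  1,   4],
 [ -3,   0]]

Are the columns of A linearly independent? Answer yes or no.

yes

Row reduce A to echelon form.
R2 ← R2 − (3)·R1: [0, -4]
R3 ← R3 − R1: [0, 0]
R4 ← R4 + R1: [0, 4]
R5 ← R5 − (3)·R1: [0, 0]
R4 ← R4 + R2: [0, 0]
2 pivots among 2 columns.
Every column is a pivot column, so the columns are linearly independent.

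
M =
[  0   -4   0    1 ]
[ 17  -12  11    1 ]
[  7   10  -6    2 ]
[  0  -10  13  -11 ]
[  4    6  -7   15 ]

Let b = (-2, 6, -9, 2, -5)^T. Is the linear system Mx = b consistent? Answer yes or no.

no

Row reduce the augmented matrix [M | b].
Swap R1 ↔ R2
R3 ← R3 − (7/17)·R1: [0, 254/17, -179/17, 27/17, -195/17]
R5 ← R5 − (4/17)·R1: [0, 150/17, -163/17, 251/17, -109/17]
R3 ← R3 + (127/34)·R2: [0, 0, -179/17, 181/34, -322/17]
R4 ← R4 − (5/2)·R2: [0, 0, 13, -27/2, 7]
R5 ← R5 + (75/34)·R2: [0, 0, -163/17, 577/34, -184/17]
R4 ← R4 + (221/179)·R3: [0, 0, 0, -1240/179, -2933/179]
R5 ← R5 − (163/179)·R3: [0, 0, 0, 2170/179, 1150/179]
R5 ← R5 + (7/4)·R4: [0, 0, 0, 0, -89/4]
The echelon form has 5 nonzero rows; the last pivot sits in the augmented column, so rank(M) = 4 but rank([M|b]) = 5.
Since the ranks differ, the system is inconsistent.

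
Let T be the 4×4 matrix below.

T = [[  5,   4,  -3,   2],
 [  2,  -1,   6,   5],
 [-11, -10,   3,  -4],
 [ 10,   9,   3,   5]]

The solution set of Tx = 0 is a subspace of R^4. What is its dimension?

Row reduce to echelon form.
R2 ← R2 − (2/5)·R1: [0, -13/5, 36/5, 21/5]
R3 ← R3 + (11/5)·R1: [0, -6/5, -18/5, 2/5]
R4 ← R4 − (2)·R1: [0, 1, 9, 1]
R3 ← R3 − (6/13)·R2: [0, 0, -90/13, -20/13]
R4 ← R4 + (5/13)·R2: [0, 0, 153/13, 34/13]
R4 ← R4 + (17/10)·R3: [0, 0, 0, 0]
3 nonzero rows, so rank(T) = 3.
T has 4 columns; by rank–nullity, nullity = 4 − 3 = 1.

1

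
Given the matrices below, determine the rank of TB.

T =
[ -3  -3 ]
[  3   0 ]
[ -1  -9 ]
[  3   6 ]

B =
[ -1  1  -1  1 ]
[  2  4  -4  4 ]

2

First compute TB:
[[ -3, -15,  15, -15],
 [ -3,   3,  -3,   3],
 [-17, -37,  37, -37],
 [  9,  27, -27,  27]]
Now row reduce the product.
R2 ← R2 − R1: [0, 18, -18, 18]
R3 ← R3 − (17/3)·R1: [0, 48, -48, 48]
R4 ← R4 + (3)·R1: [0, -18, 18, -18]
R3 ← R3 − (8/3)·R2: [0, 0, 0, 0]
R4 ← R4 + R2: [0, 0, 0, 0]
2 nonzero rows, so rank(TB) = 2.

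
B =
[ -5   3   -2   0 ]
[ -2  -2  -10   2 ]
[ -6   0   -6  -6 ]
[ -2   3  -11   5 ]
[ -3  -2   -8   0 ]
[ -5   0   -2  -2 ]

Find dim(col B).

4

Row reduce to echelon form.
R2 ← R2 − (2/5)·R1: [0, -16/5, -46/5, 2]
R3 ← R3 − (6/5)·R1: [0, -18/5, -18/5, -6]
R4 ← R4 − (2/5)·R1: [0, 9/5, -51/5, 5]
R5 ← R5 − (3/5)·R1: [0, -19/5, -34/5, 0]
R6 ← R6 − R1: [0, -3, 0, -2]
R3 ← R3 − (9/8)·R2: [0, 0, 27/4, -33/4]
R4 ← R4 + (9/16)·R2: [0, 0, -123/8, 49/8]
R5 ← R5 − (19/16)·R2: [0, 0, 33/8, -19/8]
R6 ← R6 − (15/16)·R2: [0, 0, 69/8, -31/8]
R4 ← R4 + (41/18)·R3: [0, 0, 0, -38/3]
R5 ← R5 − (11/18)·R3: [0, 0, 0, 8/3]
R6 ← R6 − (23/18)·R3: [0, 0, 0, 20/3]
R5 ← R5 + (4/19)·R4: [0, 0, 0, 0]
R6 ← R6 + (10/19)·R4: [0, 0, 0, 0]
Echelon form has 4 nonzero rows, so rank(B) = 4.
The column space has dimension equal to the rank: 4.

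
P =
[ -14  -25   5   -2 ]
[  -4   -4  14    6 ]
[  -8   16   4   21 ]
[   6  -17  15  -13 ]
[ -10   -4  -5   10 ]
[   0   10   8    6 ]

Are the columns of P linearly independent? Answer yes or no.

Row reduce P to echelon form.
R2 ← R2 − (2/7)·R1: [0, 22/7, 88/7, 46/7]
R3 ← R3 − (4/7)·R1: [0, 212/7, 8/7, 155/7]
R4 ← R4 + (3/7)·R1: [0, -194/7, 120/7, -97/7]
R5 ← R5 − (5/7)·R1: [0, 97/7, -60/7, 80/7]
R3 ← R3 − (106/11)·R2: [0, 0, -120, -453/11]
R4 ← R4 + (97/11)·R2: [0, 0, 128, 485/11]
R5 ← R5 − (97/22)·R2: [0, 0, -64, -193/11]
R6 ← R6 − (35/11)·R2: [0, 0, -32, -164/11]
R4 ← R4 + (16/15)·R3: [0, 0, 0, 9/55]
R5 ← R5 − (8/15)·R3: [0, 0, 0, 243/55]
R6 ← R6 − (4/15)·R3: [0, 0, 0, -216/55]
R5 ← R5 − (27)·R4: [0, 0, 0, 0]
R6 ← R6 + (24)·R4: [0, 0, 0, 0]
4 pivots among 4 columns.
Every column is a pivot column, so the columns are linearly independent.

yes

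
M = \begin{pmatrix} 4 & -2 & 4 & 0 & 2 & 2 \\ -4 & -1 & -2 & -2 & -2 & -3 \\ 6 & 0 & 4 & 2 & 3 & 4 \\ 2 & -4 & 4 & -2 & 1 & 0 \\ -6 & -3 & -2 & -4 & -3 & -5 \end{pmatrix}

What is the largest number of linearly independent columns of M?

Row reduce to echelon form.
R2 ← R2 + R1: [0, -3, 2, -2, 0, -1]
R3 ← R3 − (3/2)·R1: [0, 3, -2, 2, 0, 1]
R4 ← R4 − (1/2)·R1: [0, -3, 2, -2, 0, -1]
R5 ← R5 + (3/2)·R1: [0, -6, 4, -4, 0, -2]
R3 ← R3 + R2: [0, 0, 0, 0, 0, 0]
R4 ← R4 − R2: [0, 0, 0, 0, 0, 0]
R5 ← R5 − (2)·R2: [0, 0, 0, 0, 0, 0]
Echelon form has 2 nonzero rows, so rank(M) = 2.
The rank gives the maximum number of linearly independent columns: 2.

2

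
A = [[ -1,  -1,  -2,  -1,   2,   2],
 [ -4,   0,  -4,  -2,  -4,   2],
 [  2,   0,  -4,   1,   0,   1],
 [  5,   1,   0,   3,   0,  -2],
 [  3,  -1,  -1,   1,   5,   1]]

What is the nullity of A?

3

Row reduce to echelon form.
R2 ← R2 − (4)·R1: [0, 4, 4, 2, -12, -6]
R3 ← R3 + (2)·R1: [0, -2, -8, -1, 4, 5]
R4 ← R4 + (5)·R1: [0, -4, -10, -2, 10, 8]
R5 ← R5 + (3)·R1: [0, -4, -7, -2, 11, 7]
R3 ← R3 + (1/2)·R2: [0, 0, -6, 0, -2, 2]
R4 ← R4 + R2: [0, 0, -6, 0, -2, 2]
R5 ← R5 + R2: [0, 0, -3, 0, -1, 1]
R4 ← R4 − R3: [0, 0, 0, 0, 0, 0]
R5 ← R5 − (1/2)·R3: [0, 0, 0, 0, 0, 0]
3 nonzero rows, so rank(A) = 3.
A has 6 columns; by rank–nullity, nullity = 6 − 3 = 3.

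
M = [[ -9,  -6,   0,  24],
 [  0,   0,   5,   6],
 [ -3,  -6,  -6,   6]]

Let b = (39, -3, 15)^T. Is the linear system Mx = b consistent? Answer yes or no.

Row reduce the augmented matrix [M | b].
R3 ← R3 − (1/3)·R1: [0, -4, -6, -2, 2]
Swap R2 ↔ R3
The echelon form has 3 nonzero rows, and every pivot lies in the first 4 columns, so rank(M) = rank([M|b]) = 3.
The system is consistent.

yes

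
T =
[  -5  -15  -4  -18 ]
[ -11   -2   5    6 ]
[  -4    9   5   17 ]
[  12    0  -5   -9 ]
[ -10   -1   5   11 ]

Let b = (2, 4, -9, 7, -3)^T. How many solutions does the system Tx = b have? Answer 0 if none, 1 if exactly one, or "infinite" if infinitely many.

0

Row reduce the augmented matrix [T | b].
R2 ← R2 − (11/5)·R1: [0, 31, 69/5, 228/5, -2/5]
R3 ← R3 − (4/5)·R1: [0, 21, 41/5, 157/5, -53/5]
R4 ← R4 + (12/5)·R1: [0, -36, -73/5, -261/5, 59/5]
R5 ← R5 − (2)·R1: [0, 29, 13, 47, -7]
R3 ← R3 − (21/31)·R2: [0, 0, -178/155, 79/155, -1601/155]
R4 ← R4 + (36/31)·R2: [0, 0, 221/155, 117/155, 1757/155]
R5 ← R5 − (29/31)·R2: [0, 0, 14/155, 673/155, -1027/155]
R4 ← R4 + (221/178)·R3: [0, 0, 0, 247/178, -265/178]
R5 ← R5 + (7/89)·R3: [0, 0, 0, 390/89, -662/89]
R5 ← R5 − (60/19)·R4: [0, 0, 0, 0, -52/19]
The echelon form has 5 nonzero rows; the last pivot sits in the augmented column, so rank(T) = 4 but rank([T|b]) = 5.
Since the ranks differ, the system is inconsistent.
It has no solutions.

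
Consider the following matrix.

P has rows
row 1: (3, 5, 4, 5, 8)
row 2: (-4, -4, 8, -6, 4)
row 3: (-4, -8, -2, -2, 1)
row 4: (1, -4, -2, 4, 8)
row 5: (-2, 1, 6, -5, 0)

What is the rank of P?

Row reduce to echelon form.
R2 ← R2 + (4/3)·R1: [0, 8/3, 40/3, 2/3, 44/3]
R3 ← R3 + (4/3)·R1: [0, -4/3, 10/3, 14/3, 35/3]
R4 ← R4 − (1/3)·R1: [0, -17/3, -10/3, 7/3, 16/3]
R5 ← R5 + (2/3)·R1: [0, 13/3, 26/3, -5/3, 16/3]
R3 ← R3 + (1/2)·R2: [0, 0, 10, 5, 19]
R4 ← R4 + (17/8)·R2: [0, 0, 25, 15/4, 73/2]
R5 ← R5 − (13/8)·R2: [0, 0, -13, -11/4, -37/2]
R4 ← R4 − (5/2)·R3: [0, 0, 0, -35/4, -11]
R5 ← R5 + (13/10)·R3: [0, 0, 0, 15/4, 31/5]
R5 ← R5 + (3/7)·R4: [0, 0, 0, 0, 52/35]
Echelon form has 5 nonzero rows, so rank(P) = 5.

5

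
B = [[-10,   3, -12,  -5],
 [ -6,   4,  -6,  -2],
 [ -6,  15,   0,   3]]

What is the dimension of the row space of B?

Row reduce to echelon form.
R2 ← R2 − (3/5)·R1: [0, 11/5, 6/5, 1]
R3 ← R3 − (3/5)·R1: [0, 66/5, 36/5, 6]
R3 ← R3 − (6)·R2: [0, 0, 0, 0]
Echelon form has 2 nonzero rows, so rank(B) = 2.
The row space has dimension equal to the rank: 2.

2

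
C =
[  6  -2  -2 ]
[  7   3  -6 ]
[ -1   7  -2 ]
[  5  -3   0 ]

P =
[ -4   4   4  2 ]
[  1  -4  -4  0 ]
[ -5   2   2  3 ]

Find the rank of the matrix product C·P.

First compute CP:
[[-16,  28,  28,   6],
 [  5,   4,   4,  -4],
 [ 21, -36, -36,  -8],
 [-23,  32,  32,  10]]
Now row reduce the product.
R2 ← R2 + (5/16)·R1: [0, 51/4, 51/4, -17/8]
R3 ← R3 + (21/16)·R1: [0, 3/4, 3/4, -1/8]
R4 ← R4 − (23/16)·R1: [0, -33/4, -33/4, 11/8]
R3 ← R3 − (1/17)·R2: [0, 0, 0, 0]
R4 ← R4 + (11/17)·R2: [0, 0, 0, 0]
2 nonzero rows, so rank(CP) = 2.

2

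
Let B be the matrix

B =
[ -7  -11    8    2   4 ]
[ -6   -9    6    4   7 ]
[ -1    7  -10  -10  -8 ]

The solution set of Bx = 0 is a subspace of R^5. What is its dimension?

2

Row reduce to echelon form.
R2 ← R2 − (6/7)·R1: [0, 3/7, -6/7, 16/7, 25/7]
R3 ← R3 − (1/7)·R1: [0, 60/7, -78/7, -72/7, -60/7]
R3 ← R3 − (20)·R2: [0, 0, 6, -56, -80]
3 nonzero rows, so rank(B) = 3.
B has 5 columns; by rank–nullity, nullity = 5 − 3 = 2.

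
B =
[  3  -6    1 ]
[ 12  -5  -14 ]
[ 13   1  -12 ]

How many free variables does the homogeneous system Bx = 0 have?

Row reduce to echelon form.
R2 ← R2 − (4)·R1: [0, 19, -18]
R3 ← R3 − (13/3)·R1: [0, 27, -49/3]
R3 ← R3 − (27/19)·R2: [0, 0, 527/57]
3 nonzero rows, so rank(B) = 3.
B has 3 columns; by rank–nullity, nullity = 3 − 3 = 0.

0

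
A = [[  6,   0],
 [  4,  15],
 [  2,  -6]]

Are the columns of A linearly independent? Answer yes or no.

Row reduce A to echelon form.
R2 ← R2 − (2/3)·R1: [0, 15]
R3 ← R3 − (1/3)·R1: [0, -6]
R3 ← R3 + (2/5)·R2: [0, 0]
2 pivots among 2 columns.
Every column is a pivot column, so the columns are linearly independent.

yes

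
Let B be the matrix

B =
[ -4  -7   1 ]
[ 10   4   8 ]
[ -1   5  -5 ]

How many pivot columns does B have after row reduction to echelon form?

Row reduce to echelon form.
R2 ← R2 + (5/2)·R1: [0, -27/2, 21/2]
R3 ← R3 − (1/4)·R1: [0, 27/4, -21/4]
R3 ← R3 + (1/2)·R2: [0, 0, 0]
Echelon form has 2 nonzero rows, so rank(B) = 2.
Each nonzero row contributes one pivot column: 2 pivot columns.

2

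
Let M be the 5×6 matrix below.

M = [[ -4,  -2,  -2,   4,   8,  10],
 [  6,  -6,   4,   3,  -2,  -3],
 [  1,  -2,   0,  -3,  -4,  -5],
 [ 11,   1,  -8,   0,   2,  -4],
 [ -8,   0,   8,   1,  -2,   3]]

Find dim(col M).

Row reduce to echelon form.
R2 ← R2 + (3/2)·R1: [0, -9, 1, 9, 10, 12]
R3 ← R3 + (1/4)·R1: [0, -5/2, -1/2, -2, -2, -5/2]
R4 ← R4 + (11/4)·R1: [0, -9/2, -27/2, 11, 24, 47/2]
R5 ← R5 − (2)·R1: [0, 4, 12, -7, -18, -17]
R3 ← R3 − (5/18)·R2: [0, 0, -7/9, -9/2, -43/9, -35/6]
R4 ← R4 − (1/2)·R2: [0, 0, -14, 13/2, 19, 35/2]
R5 ← R5 + (4/9)·R2: [0, 0, 112/9, -3, -122/9, -35/3]
R4 ← R4 − (18)·R3: [0, 0, 0, 175/2, 105, 245/2]
R5 ← R5 + (16)·R3: [0, 0, 0, -75, -90, -105]
R5 ← R5 + (6/7)·R4: [0, 0, 0, 0, 0, 0]
Echelon form has 4 nonzero rows, so rank(M) = 4.
The column space has dimension equal to the rank: 4.

4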